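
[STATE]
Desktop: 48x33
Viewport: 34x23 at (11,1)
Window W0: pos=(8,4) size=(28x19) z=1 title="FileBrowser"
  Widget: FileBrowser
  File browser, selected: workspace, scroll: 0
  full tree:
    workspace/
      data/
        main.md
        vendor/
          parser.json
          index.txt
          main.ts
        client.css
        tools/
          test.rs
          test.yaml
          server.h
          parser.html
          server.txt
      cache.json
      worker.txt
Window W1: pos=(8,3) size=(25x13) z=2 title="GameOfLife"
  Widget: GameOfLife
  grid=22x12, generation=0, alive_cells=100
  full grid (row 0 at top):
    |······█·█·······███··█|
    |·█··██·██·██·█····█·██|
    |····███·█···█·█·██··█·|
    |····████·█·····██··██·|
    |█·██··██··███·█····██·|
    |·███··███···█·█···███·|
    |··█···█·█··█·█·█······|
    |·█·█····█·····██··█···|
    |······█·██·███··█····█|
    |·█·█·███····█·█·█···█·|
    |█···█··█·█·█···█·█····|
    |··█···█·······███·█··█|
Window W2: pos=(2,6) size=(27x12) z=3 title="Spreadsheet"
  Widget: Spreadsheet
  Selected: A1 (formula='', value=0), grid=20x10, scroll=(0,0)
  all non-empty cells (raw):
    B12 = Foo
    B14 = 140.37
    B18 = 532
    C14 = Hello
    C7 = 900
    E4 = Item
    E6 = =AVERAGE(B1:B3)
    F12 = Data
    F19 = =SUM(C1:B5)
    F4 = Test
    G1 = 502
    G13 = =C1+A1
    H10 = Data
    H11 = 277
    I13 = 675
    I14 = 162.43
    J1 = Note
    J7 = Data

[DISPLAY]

                                  
                                  
━━━━━━━━━━━━━━━━━━━━━┓            
ameOfLife            ┃━━┓         
─────────────────────┨  ┃         
━━━━━━━━━━━━━━━━━┓   ┃──┨         
heet             ┃█· ┃  ┃         
─────────────────┨█· ┃  ┃         
                 ┃█· ┃  ┃         
       B       C ┃█· ┃  ┃         
-----------------┃·· ┃  ┃         
 [0]       0     ┃·· ┃  ┃         
   0       0     ┃·█ ┃  ┃         
   0       0     ┃█· ┃  ┃         
   0       0     ┃━━━┛  ┃         
   0       0     ┃      ┃         
━━━━━━━━━━━━━━━━━┛      ┃         
                        ┃         
                        ┃         
                        ┃         
                        ┃         
━━━━━━━━━━━━━━━━━━━━━━━━┛         
                                  


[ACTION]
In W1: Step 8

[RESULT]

                                  
                                  
━━━━━━━━━━━━━━━━━━━━━┓            
ameOfLife            ┃━━┓         
─────────────────────┨  ┃         
━━━━━━━━━━━━━━━━━┓   ┃──┨         
heet             ┃·█ ┃  ┃         
─────────────────┨█· ┃  ┃         
                 ┃█· ┃  ┃         
       B       C ┃·· ┃  ┃         
-----------------┃·· ┃  ┃         
 [0]       0     ┃·· ┃  ┃         
   0       0     ┃·· ┃  ┃         
   0       0     ┃·· ┃  ┃         
   0       0     ┃━━━┛  ┃         
   0       0     ┃      ┃         
━━━━━━━━━━━━━━━━━┛      ┃         
                        ┃         
                        ┃         
                        ┃         
                        ┃         
━━━━━━━━━━━━━━━━━━━━━━━━┛         
                                  


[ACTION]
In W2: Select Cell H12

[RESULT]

                                  
                                  
━━━━━━━━━━━━━━━━━━━━━┓            
ameOfLife            ┃━━┓         
─────────────────────┨  ┃         
━━━━━━━━━━━━━━━━━┓   ┃──┨         
heet             ┃·█ ┃  ┃         
─────────────────┨█· ┃  ┃         
                 ┃█· ┃  ┃         
       B       C ┃·· ┃  ┃         
-----------------┃·· ┃  ┃         
   0       0     ┃·· ┃  ┃         
   0       0     ┃·· ┃  ┃         
   0       0     ┃·· ┃  ┃         
   0       0     ┃━━━┛  ┃         
   0       0     ┃      ┃         
━━━━━━━━━━━━━━━━━┛      ┃         
                        ┃         
                        ┃         
                        ┃         
                        ┃         
━━━━━━━━━━━━━━━━━━━━━━━━┛         
                                  


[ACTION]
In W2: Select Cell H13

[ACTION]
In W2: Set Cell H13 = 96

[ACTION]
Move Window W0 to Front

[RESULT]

                                  
                                  
━━━━━━━━━━━━━━━━━━━━━┓            
━━━━━━━━━━━━━━━━━━━━━━━━┓         
ileBrowser              ┃         
────────────────────────┨         
[-] workspace/          ┃         
  [+] data/             ┃         
  cache.json            ┃         
  worker.txt            ┃         
                        ┃         
                        ┃         
                        ┃         
                        ┃         
                        ┃         
                        ┃         
                        ┃         
                        ┃         
                        ┃         
                        ┃         
                        ┃         
━━━━━━━━━━━━━━━━━━━━━━━━┛         
                                  


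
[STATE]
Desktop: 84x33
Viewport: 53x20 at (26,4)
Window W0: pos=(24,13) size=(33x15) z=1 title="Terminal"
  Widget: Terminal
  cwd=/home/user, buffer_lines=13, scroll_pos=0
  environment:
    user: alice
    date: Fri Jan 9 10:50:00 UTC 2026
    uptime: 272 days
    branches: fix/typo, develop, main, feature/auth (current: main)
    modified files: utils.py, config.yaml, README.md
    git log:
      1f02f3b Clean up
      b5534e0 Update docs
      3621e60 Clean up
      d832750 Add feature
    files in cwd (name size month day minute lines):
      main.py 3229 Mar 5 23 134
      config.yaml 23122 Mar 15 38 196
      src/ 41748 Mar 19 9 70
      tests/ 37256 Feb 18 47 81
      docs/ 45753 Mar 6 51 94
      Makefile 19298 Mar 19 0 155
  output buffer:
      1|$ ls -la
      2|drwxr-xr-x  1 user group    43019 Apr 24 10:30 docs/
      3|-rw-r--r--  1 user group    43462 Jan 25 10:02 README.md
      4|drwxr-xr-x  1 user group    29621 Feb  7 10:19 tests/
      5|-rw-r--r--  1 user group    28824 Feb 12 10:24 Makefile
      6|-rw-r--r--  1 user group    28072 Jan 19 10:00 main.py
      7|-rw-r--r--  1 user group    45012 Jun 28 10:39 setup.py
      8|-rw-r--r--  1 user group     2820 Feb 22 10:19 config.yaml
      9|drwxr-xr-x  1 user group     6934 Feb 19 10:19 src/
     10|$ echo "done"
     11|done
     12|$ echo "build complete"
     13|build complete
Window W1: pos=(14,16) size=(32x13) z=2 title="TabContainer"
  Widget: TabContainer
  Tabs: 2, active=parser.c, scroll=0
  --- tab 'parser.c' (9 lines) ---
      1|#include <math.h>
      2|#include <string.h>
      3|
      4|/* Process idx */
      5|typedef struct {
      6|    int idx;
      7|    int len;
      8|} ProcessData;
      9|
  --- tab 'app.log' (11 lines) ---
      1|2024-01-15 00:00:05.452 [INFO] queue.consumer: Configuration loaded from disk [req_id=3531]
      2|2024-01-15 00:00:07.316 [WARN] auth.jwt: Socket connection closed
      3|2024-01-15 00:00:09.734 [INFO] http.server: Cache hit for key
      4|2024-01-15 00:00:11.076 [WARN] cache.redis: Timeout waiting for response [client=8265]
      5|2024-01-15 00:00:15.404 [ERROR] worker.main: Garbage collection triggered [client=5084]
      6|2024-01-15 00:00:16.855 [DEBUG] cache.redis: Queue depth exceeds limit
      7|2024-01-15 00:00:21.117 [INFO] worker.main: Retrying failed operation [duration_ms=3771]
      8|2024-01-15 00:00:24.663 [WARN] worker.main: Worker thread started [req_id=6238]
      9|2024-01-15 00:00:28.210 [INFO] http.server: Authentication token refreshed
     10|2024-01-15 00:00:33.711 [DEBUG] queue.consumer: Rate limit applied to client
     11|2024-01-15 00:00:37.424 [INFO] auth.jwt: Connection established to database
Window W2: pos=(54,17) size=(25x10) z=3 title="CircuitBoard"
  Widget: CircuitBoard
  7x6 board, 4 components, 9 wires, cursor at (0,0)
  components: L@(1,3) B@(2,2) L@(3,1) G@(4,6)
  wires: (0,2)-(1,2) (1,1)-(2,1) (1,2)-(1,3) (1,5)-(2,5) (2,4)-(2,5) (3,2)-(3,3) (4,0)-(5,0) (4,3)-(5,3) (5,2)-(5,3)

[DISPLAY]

                                                     
                                                     
                                                     
                                                     
                                                     
                                                     
                                                     
                                                     
                                                     
━━━━━━━━━━━━━━━━━━━━━━━━━━━━━━┓                      
Terminal                      ┃                      
──────────────────────────────┨                      
━━━━━━━━━━━━━━━━━━━┓          ┃                      
er                 ┃oup    4┏━━━━━━━━━━━━━━━━━━━━━━━┓
───────────────────┨oup    4┃ CircuitBoard          ┃
 app.log           ┃oup    2┠───────────────────────┨
───────────────────┃oup    2┃   0 1 2 3 4 5 6       ┃
ath.h>             ┃oup    2┃0  [.]      ·          ┃
tring.h>           ┃oup    4┃            │          ┃
                   ┃oup     ┃1       ·   · ─ L      ┃


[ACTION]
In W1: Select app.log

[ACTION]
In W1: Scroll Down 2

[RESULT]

                                                     
                                                     
                                                     
                                                     
                                                     
                                                     
                                                     
                                                     
                                                     
━━━━━━━━━━━━━━━━━━━━━━━━━━━━━━┓                      
Terminal                      ┃                      
──────────────────────────────┨                      
━━━━━━━━━━━━━━━━━━━┓          ┃                      
er                 ┃oup    4┏━━━━━━━━━━━━━━━━━━━━━━━┓
───────────────────┨oup    4┃ CircuitBoard          ┃
[app.log]          ┃oup    2┠───────────────────────┨
───────────────────┃oup    2┃   0 1 2 3 4 5 6       ┃
00:00:09.734 [INFO]┃oup    2┃0  [.]      ·          ┃
00:00:11.076 [WARN]┃oup    4┃            │          ┃
00:00:15.404 [ERROR┃oup     ┃1       ·   · ─ L      ┃


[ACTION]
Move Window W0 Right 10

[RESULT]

                                                     
                                                     
                                                     
                                                     
                                                     
                                                     
                                                     
                                                     
                                                     
        ┏━━━━━━━━━━━━━━━━━━━━━━━━━━━━━━━┓            
        ┃ Terminal                      ┃            
        ┠───────────────────────────────┨            
━━━━━━━━━━━━━━━━━━━┓                    ┃            
er                 ┃ 1 user ┏━━━━━━━━━━━━━━━━━━━━━━━┓
───────────────────┨ 1 user ┃ CircuitBoard          ┃
[app.log]          ┃ 1 user ┠───────────────────────┨
───────────────────┃ 1 user ┃   0 1 2 3 4 5 6       ┃
00:00:09.734 [INFO]┃ 1 user ┃0  [.]      ·          ┃
00:00:11.076 [WARN]┃ 1 user ┃            │          ┃
00:00:15.404 [ERROR┃ 1 user ┃1       ·   · ─ L      ┃


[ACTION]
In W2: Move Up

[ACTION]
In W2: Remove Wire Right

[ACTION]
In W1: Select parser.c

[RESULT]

                                                     
                                                     
                                                     
                                                     
                                                     
                                                     
                                                     
                                                     
                                                     
        ┏━━━━━━━━━━━━━━━━━━━━━━━━━━━━━━━┓            
        ┃ Terminal                      ┃            
        ┠───────────────────────────────┨            
━━━━━━━━━━━━━━━━━━━┓                    ┃            
er                 ┃ 1 user ┏━━━━━━━━━━━━━━━━━━━━━━━┓
───────────────────┨ 1 user ┃ CircuitBoard          ┃
 app.log           ┃ 1 user ┠───────────────────────┨
───────────────────┃ 1 user ┃   0 1 2 3 4 5 6       ┃
ath.h>             ┃ 1 user ┃0  [.]      ·          ┃
tring.h>           ┃ 1 user ┃            │          ┃
                   ┃ 1 user ┃1       ·   · ─ L      ┃


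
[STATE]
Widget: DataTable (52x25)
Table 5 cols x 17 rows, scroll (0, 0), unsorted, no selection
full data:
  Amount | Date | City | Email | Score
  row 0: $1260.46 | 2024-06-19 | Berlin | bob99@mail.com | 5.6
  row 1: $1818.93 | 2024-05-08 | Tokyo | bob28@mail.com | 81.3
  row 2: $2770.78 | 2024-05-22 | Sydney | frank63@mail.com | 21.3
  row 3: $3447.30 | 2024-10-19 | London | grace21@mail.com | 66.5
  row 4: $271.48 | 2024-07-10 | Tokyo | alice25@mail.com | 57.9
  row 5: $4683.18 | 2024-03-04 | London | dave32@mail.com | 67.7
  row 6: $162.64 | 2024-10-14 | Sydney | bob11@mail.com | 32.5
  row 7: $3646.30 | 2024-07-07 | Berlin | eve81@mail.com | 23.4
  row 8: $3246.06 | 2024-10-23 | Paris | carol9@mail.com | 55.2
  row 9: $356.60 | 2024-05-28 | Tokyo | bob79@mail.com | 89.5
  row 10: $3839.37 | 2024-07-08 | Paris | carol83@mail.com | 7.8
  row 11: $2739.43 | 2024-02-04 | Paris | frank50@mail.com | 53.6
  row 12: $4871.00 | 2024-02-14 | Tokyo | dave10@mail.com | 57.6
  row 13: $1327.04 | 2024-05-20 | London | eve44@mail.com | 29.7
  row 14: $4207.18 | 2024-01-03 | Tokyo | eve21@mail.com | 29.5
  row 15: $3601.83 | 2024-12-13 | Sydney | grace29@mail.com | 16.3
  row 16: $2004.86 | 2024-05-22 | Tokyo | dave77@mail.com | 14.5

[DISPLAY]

Amount  │Date      │City  │Email           │Score   
────────┼──────────┼──────┼────────────────┼─────   
$1260.46│2024-06-19│Berlin│bob99@mail.com  │5.6     
$1818.93│2024-05-08│Tokyo │bob28@mail.com  │81.3    
$2770.78│2024-05-22│Sydney│frank63@mail.com│21.3    
$3447.30│2024-10-19│London│grace21@mail.com│66.5    
$271.48 │2024-07-10│Tokyo │alice25@mail.com│57.9    
$4683.18│2024-03-04│London│dave32@mail.com │67.7    
$162.64 │2024-10-14│Sydney│bob11@mail.com  │32.5    
$3646.30│2024-07-07│Berlin│eve81@mail.com  │23.4    
$3246.06│2024-10-23│Paris │carol9@mail.com │55.2    
$356.60 │2024-05-28│Tokyo │bob79@mail.com  │89.5    
$3839.37│2024-07-08│Paris │carol83@mail.com│7.8     
$2739.43│2024-02-04│Paris │frank50@mail.com│53.6    
$4871.00│2024-02-14│Tokyo │dave10@mail.com │57.6    
$1327.04│2024-05-20│London│eve44@mail.com  │29.7    
$4207.18│2024-01-03│Tokyo │eve21@mail.com  │29.5    
$3601.83│2024-12-13│Sydney│grace29@mail.com│16.3    
$2004.86│2024-05-22│Tokyo │dave77@mail.com │14.5    
                                                    
                                                    
                                                    
                                                    
                                                    
                                                    


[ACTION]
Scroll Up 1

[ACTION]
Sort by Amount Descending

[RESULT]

Amount ▼│Date      │City  │Email           │Score   
────────┼──────────┼──────┼────────────────┼─────   
$4871.00│2024-02-14│Tokyo │dave10@mail.com │57.6    
$4683.18│2024-03-04│London│dave32@mail.com │67.7    
$4207.18│2024-01-03│Tokyo │eve21@mail.com  │29.5    
$3839.37│2024-07-08│Paris │carol83@mail.com│7.8     
$3646.30│2024-07-07│Berlin│eve81@mail.com  │23.4    
$3601.83│2024-12-13│Sydney│grace29@mail.com│16.3    
$3447.30│2024-10-19│London│grace21@mail.com│66.5    
$3246.06│2024-10-23│Paris │carol9@mail.com │55.2    
$2770.78│2024-05-22│Sydney│frank63@mail.com│21.3    
$2739.43│2024-02-04│Paris │frank50@mail.com│53.6    
$2004.86│2024-05-22│Tokyo │dave77@mail.com │14.5    
$1818.93│2024-05-08│Tokyo │bob28@mail.com  │81.3    
$1327.04│2024-05-20│London│eve44@mail.com  │29.7    
$1260.46│2024-06-19│Berlin│bob99@mail.com  │5.6     
$356.60 │2024-05-28│Tokyo │bob79@mail.com  │89.5    
$271.48 │2024-07-10│Tokyo │alice25@mail.com│57.9    
$162.64 │2024-10-14│Sydney│bob11@mail.com  │32.5    
                                                    
                                                    
                                                    
                                                    
                                                    
                                                    


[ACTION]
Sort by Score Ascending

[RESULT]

Amount  │Date      │City  │Email           │Scor▲   
────────┼──────────┼──────┼────────────────┼─────   
$1260.46│2024-06-19│Berlin│bob99@mail.com  │5.6     
$3839.37│2024-07-08│Paris │carol83@mail.com│7.8     
$2004.86│2024-05-22│Tokyo │dave77@mail.com │14.5    
$3601.83│2024-12-13│Sydney│grace29@mail.com│16.3    
$2770.78│2024-05-22│Sydney│frank63@mail.com│21.3    
$3646.30│2024-07-07│Berlin│eve81@mail.com  │23.4    
$4207.18│2024-01-03│Tokyo │eve21@mail.com  │29.5    
$1327.04│2024-05-20│London│eve44@mail.com  │29.7    
$162.64 │2024-10-14│Sydney│bob11@mail.com  │32.5    
$2739.43│2024-02-04│Paris │frank50@mail.com│53.6    
$3246.06│2024-10-23│Paris │carol9@mail.com │55.2    
$4871.00│2024-02-14│Tokyo │dave10@mail.com │57.6    
$271.48 │2024-07-10│Tokyo │alice25@mail.com│57.9    
$3447.30│2024-10-19│London│grace21@mail.com│66.5    
$4683.18│2024-03-04│London│dave32@mail.com │67.7    
$1818.93│2024-05-08│Tokyo │bob28@mail.com  │81.3    
$356.60 │2024-05-28│Tokyo │bob79@mail.com  │89.5    
                                                    
                                                    
                                                    
                                                    
                                                    
                                                    


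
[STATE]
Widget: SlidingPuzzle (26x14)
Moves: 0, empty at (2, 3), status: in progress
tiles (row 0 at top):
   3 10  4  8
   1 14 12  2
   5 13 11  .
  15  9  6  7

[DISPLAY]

┌────┬────┬────┬────┐     
│  3 │ 10 │  4 │  8 │     
├────┼────┼────┼────┤     
│  1 │ 14 │ 12 │  2 │     
├────┼────┼────┼────┤     
│  5 │ 13 │ 11 │    │     
├────┼────┼────┼────┤     
│ 15 │  9 │  6 │  7 │     
└────┴────┴────┴────┘     
Moves: 0                  
                          
                          
                          
                          


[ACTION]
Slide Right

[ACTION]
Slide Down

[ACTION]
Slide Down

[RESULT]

┌────┬────┬────┬────┐     
│  3 │ 10 │    │  8 │     
├────┼────┼────┼────┤     
│  1 │ 14 │  4 │  2 │     
├────┼────┼────┼────┤     
│  5 │ 13 │ 12 │ 11 │     
├────┼────┼────┼────┤     
│ 15 │  9 │  6 │  7 │     
└────┴────┴────┴────┘     
Moves: 3                  
                          
                          
                          
                          


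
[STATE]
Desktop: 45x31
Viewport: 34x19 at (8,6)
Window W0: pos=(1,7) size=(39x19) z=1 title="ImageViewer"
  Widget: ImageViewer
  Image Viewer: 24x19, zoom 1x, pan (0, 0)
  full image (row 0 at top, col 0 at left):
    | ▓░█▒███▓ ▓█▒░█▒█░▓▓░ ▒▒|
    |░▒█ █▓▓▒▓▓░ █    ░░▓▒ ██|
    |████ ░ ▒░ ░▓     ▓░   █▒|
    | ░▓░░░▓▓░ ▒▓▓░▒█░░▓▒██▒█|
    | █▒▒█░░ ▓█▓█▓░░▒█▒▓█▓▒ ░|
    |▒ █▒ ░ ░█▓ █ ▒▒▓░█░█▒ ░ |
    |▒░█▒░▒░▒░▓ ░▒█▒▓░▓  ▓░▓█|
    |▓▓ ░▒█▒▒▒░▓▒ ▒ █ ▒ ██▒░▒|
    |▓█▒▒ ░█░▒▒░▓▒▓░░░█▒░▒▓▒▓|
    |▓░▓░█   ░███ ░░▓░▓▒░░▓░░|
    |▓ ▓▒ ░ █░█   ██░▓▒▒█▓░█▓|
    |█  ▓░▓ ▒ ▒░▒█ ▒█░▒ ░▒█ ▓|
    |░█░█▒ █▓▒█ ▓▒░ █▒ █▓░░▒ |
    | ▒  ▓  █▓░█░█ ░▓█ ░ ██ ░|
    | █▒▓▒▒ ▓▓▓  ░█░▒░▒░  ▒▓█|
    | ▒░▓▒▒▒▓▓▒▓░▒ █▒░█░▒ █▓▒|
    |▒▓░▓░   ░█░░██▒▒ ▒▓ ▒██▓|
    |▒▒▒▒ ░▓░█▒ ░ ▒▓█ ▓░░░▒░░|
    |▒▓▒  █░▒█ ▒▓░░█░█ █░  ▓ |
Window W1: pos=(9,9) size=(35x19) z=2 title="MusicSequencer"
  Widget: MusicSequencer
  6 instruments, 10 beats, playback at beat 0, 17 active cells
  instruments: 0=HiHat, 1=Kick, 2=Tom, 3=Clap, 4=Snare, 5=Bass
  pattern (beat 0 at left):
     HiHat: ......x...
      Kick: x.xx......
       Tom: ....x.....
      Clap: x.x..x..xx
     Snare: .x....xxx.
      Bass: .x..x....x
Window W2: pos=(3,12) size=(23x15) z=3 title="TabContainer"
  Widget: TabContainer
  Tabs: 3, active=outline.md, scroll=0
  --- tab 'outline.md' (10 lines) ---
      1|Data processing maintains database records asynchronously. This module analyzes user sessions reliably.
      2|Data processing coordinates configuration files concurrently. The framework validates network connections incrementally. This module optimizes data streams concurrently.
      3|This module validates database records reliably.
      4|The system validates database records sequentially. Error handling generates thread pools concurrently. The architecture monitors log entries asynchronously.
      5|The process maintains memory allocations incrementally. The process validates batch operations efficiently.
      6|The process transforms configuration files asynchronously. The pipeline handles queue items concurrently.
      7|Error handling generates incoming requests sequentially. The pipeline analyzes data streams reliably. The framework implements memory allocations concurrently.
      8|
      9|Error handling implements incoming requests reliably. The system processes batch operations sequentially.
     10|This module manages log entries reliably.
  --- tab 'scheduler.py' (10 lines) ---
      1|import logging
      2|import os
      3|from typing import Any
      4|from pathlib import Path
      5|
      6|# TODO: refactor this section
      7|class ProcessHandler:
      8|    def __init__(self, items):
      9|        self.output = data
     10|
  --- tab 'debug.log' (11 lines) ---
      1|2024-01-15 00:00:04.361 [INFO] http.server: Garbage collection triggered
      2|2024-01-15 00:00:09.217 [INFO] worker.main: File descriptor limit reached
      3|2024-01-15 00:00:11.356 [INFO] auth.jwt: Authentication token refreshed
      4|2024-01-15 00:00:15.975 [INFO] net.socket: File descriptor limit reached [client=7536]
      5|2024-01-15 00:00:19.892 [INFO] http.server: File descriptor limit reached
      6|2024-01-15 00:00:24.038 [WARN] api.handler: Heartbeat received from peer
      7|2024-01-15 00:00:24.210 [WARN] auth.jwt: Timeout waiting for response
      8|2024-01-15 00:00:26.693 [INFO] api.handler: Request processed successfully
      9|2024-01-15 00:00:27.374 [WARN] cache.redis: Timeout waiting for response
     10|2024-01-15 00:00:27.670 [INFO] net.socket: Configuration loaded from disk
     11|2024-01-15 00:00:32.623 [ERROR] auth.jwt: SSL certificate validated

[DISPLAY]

                                  
━━━━━━━━━━━━━━━━━━━━━━━━━━━━━━━┓  
Viewer                         ┃  
─┏━━━━━━━━━━━━━━━━━━━━━━━━━━━━━━━━
█┃ MusicSequencer                 
▓┠────────────────────────────────
━━━━━━━━━━━━━━━━━┓                
Container        ┃                
─────────────────┨                
line.md]│ schedul┃                
─────────────────┃                
 processing maint┃                
 processing coord┃                
 module validates┃                
system validates ┃                
process maintains┃                
process transform┃                
r handling genera┃                
                 ┃                


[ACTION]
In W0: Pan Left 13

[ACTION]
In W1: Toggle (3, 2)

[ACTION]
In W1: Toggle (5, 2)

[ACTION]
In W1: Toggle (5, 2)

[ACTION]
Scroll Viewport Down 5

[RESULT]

▓┠────────────────────────────────
━━━━━━━━━━━━━━━━━┓                
Container        ┃                
─────────────────┨                
line.md]│ schedul┃                
─────────────────┃                
 processing maint┃                
 processing coord┃                
 module validates┃                
system validates ┃                
process maintains┃                
process transform┃                
r handling genera┃                
                 ┃                
r handling implem┃                
━━━━━━━━━━━━━━━━━┛                
 ┗━━━━━━━━━━━━━━━━━━━━━━━━━━━━━━━━
                                  
                                  


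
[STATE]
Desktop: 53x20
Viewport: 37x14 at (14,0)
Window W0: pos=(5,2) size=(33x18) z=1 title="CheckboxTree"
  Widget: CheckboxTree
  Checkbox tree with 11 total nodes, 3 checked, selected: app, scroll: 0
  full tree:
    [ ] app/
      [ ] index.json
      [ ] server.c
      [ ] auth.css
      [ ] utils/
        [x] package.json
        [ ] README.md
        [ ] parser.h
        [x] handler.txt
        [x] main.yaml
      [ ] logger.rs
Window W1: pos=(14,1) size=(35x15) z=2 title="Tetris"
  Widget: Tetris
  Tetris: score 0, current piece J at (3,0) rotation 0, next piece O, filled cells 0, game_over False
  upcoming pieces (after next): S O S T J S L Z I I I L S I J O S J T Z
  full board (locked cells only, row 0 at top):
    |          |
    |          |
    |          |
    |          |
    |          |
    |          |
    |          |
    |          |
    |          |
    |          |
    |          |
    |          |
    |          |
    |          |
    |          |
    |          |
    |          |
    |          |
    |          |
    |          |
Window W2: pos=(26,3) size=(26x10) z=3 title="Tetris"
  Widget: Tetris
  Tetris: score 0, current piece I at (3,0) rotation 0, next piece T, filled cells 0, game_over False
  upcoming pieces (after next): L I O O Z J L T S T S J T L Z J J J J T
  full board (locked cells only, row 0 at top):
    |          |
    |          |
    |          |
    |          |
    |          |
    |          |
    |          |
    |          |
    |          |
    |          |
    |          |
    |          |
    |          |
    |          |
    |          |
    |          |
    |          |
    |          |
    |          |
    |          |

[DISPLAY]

                                     
┏━━━━━━━━━━━━━━━━━━━━━━━━━━━━━━━━━┓  
┃ Tetris                          ┃  
┠───────────┏━━━━━━━━━━━━━━━━━━━━━━━━
┃          │┃ Tetris                 
┃          │┠────────────────────────
┃          │┃          │Next:        
┃          │┃          │ ▒           
┃          │┃          │▒▒▒          
┃          │┃          │             
┃          │┃          │             
┃          │┃          │             
┃          │┗━━━━━━━━━━━━━━━━━━━━━━━━
┃          │                      ┃  


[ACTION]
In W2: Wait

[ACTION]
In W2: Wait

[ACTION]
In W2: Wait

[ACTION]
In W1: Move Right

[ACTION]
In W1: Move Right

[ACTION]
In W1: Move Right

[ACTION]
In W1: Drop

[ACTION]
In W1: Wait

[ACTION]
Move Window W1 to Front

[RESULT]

                                     
┏━━━━━━━━━━━━━━━━━━━━━━━━━━━━━━━━━┓  
┃ Tetris                          ┃  
┠─────────────────────────────────┨━━
┃          │Next:                 ┃  
┃          │▓▓                    ┃──
┃          │▓▓                    ┃  
┃          │                      ┃  
┃          │                      ┃  
┃          │                      ┃  
┃          │Score:                ┃  
┃          │0                     ┃  
┃          │                      ┃━━
┃          │                      ┃  


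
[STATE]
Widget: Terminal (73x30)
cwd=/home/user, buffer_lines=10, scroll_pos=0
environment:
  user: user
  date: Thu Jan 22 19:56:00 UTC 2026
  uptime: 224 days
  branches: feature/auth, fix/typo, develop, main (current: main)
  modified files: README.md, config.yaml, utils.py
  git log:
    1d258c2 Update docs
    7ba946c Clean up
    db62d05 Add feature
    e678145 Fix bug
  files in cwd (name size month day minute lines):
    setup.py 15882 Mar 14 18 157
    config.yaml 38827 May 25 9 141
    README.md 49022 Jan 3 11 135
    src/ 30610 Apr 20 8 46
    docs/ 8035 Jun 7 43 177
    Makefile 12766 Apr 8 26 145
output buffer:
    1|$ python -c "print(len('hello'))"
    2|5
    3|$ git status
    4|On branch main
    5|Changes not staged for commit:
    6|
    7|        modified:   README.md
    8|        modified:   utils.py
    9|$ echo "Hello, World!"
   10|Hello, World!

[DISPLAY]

$ python -c "print(len('hello'))"                                        
5                                                                        
$ git status                                                             
On branch main                                                           
Changes not staged for commit:                                           
                                                                         
        modified:   README.md                                            
        modified:   utils.py                                             
$ echo "Hello, World!"                                                   
Hello, World!                                                            
$ █                                                                      
                                                                         
                                                                         
                                                                         
                                                                         
                                                                         
                                                                         
                                                                         
                                                                         
                                                                         
                                                                         
                                                                         
                                                                         
                                                                         
                                                                         
                                                                         
                                                                         
                                                                         
                                                                         
                                                                         


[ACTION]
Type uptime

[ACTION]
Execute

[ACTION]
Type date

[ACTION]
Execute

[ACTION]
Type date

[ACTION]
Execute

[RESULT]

$ python -c "print(len('hello'))"                                        
5                                                                        
$ git status                                                             
On branch main                                                           
Changes not staged for commit:                                           
                                                                         
        modified:   README.md                                            
        modified:   utils.py                                             
$ echo "Hello, World!"                                                   
Hello, World!                                                            
$ uptime                                                                 
 10:00  up 224 days                                                      
$ date                                                                   
Thu Jan 22 19:56:00 UTC 2026                                             
$ date                                                                   
Thu Jan 22 19:56:00 UTC 2026                                             
$ █                                                                      
                                                                         
                                                                         
                                                                         
                                                                         
                                                                         
                                                                         
                                                                         
                                                                         
                                                                         
                                                                         
                                                                         
                                                                         
                                                                         


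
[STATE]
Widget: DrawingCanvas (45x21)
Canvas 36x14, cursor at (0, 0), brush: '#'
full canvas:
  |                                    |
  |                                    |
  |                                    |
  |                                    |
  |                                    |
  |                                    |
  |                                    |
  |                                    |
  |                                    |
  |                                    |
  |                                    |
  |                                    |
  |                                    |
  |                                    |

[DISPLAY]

+                                            
                                             
                                             
                                             
                                             
                                             
                                             
                                             
                                             
                                             
                                             
                                             
                                             
                                             
                                             
                                             
                                             
                                             
                                             
                                             
                                             


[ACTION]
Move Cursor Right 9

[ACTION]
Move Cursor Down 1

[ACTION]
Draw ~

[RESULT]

                                             
         ~                                   
                                             
                                             
                                             
                                             
                                             
                                             
                                             
                                             
                                             
                                             
                                             
                                             
                                             
                                             
                                             
                                             
                                             
                                             
                                             
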